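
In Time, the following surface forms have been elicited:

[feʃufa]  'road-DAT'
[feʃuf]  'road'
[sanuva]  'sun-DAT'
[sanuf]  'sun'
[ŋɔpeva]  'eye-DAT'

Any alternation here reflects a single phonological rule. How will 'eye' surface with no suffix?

The root 'sun' surfaces as [sanuva] and [sanuf], with a stem-final [v] ~ [f] alternation.
The stem 'road' ([feʃufa], [feʃuf]) shows [f] unchanged in both environments, so [f] cannot be basic with [v] derived before the DAT suffix.
Therefore /v/ is basic and [f] is derived by word-final obstruent devoicing (voiced obstruents become voiceless word-finally).
From [ŋɔpeva] the stem 'eye' is /ŋɔpev/; word-finally this yields [ŋɔpef].

[ŋɔpef]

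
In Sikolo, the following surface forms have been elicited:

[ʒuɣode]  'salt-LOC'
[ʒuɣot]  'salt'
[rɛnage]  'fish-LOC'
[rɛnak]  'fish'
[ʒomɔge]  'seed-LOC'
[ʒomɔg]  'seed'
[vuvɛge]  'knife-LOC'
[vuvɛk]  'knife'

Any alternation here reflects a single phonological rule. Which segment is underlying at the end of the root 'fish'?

/k/

The root 'fish' surfaces as [rɛnage] and [rɛnak], with a stem-final [g] ~ [k] alternation.
The stem 'seed' ([ʒomɔge], [ʒomɔg]) shows [g] unchanged in both environments, so [g] cannot be basic with [k] derived in isolation.
The alternation reflects intervocalic voicing: voiceless stops become voiced between vowels. /k/ is underlying.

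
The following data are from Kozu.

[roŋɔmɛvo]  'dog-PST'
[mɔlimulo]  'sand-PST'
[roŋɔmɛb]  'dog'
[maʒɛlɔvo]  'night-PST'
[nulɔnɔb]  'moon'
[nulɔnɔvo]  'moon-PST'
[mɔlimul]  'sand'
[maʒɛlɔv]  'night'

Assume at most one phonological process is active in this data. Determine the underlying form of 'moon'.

'moon' shows [v] ~ [b] at the end of the stem ([nulɔnɔvo] vs [nulɔnɔb]).
The stem 'night' ([maʒɛlɔvo], [maʒɛlɔv]) shows [v] unchanged in both environments, so [v] cannot be basic with [b] derived in isolation.
So /b/ is underlying, and a rule of intervocalic spirantization — voiced stops become fricatives between vowels — gives [v].

/nulɔnɔb/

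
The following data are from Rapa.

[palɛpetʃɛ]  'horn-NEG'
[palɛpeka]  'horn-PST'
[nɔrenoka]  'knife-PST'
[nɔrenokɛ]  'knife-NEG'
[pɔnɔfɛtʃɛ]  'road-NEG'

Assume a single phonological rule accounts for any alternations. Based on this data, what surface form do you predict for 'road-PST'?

The root 'horn' surfaces as [palɛpetʃɛ] and [palɛpeka], with a stem-final [tʃ] ~ [k] alternation.
If /k/ were underlying and a rule turned it into [tʃ] before the NEG suffix, 'knife' would also alternate; but it has [k] in both [nɔrenokɛ] and [nɔrenoka].
The alternation reflects depalatalization: palato-alveolar /tʃ/ becomes [k] when no front vowel follows. /tʃ/ is underlying.
From [pɔnɔfɛtʃɛ] the stem 'road' is /pɔnɔfɛtʃ/; when no front vowel follows this yields [pɔnɔfɛka].

[pɔnɔfɛka]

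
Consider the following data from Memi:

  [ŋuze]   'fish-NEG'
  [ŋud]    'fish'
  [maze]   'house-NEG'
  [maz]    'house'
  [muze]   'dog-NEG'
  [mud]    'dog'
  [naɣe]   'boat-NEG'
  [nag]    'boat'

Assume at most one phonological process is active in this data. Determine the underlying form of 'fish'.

The stem for 'fish' ends in [z] in [ŋuze] but [d] in [ŋud].
If /z/ were underlying and a rule turned it into [d] in isolation, 'house' would also alternate; but it has [z] in both [maze] and [maz].
The underlying segment must be /d/; voiced stops become fricatives between vowels, yielding [z] there.
The underlying form of 'fish' is therefore /ŋud/.

/ŋud/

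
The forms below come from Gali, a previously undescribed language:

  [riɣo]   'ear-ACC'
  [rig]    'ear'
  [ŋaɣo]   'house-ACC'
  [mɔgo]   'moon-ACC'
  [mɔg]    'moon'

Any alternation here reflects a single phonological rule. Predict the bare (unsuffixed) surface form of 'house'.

[ŋag]

'ear' shows [ɣ] ~ [g] at the end of the stem ([riɣo] vs [rig]).
If /g/ were underlying and a rule turned it into [ɣ] before the ACC suffix, 'moon' would also alternate; but it has [g] in both [mɔgo] and [mɔg].
So /ɣ/ is underlying, and a rule of word-final hardening — voiced fricatives become stops word-finally — gives [g].
The one attested form of 'house', [ŋaɣo], shows underlying /ŋaɣ/. Applying the same rule word-finally gives [ŋag].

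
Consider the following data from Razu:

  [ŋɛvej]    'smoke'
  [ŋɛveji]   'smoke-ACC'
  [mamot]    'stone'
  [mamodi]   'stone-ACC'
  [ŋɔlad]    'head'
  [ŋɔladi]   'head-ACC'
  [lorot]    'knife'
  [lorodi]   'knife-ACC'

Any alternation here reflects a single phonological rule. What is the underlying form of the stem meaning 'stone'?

In [mamot] and [mamodi] the final segment of 'stone' alternates: [t] ~ [d].
The stem 'head' ([ŋɔlad], [ŋɔladi]) shows [d] unchanged in both environments, so [d] cannot be basic with [t] derived in isolation.
The alternation reflects intervocalic voicing: voiceless stops become voiced between vowels. /t/ is underlying.
The underlying form of 'stone' is therefore /mamot/.

/mamot/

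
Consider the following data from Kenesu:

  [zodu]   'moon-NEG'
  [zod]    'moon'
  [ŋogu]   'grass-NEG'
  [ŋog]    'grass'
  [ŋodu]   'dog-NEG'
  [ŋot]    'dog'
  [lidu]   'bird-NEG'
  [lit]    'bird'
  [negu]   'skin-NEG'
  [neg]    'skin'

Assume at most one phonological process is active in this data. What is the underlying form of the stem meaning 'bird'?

'bird' shows [d] ~ [t] at the end of the stem ([lidu] vs [lit]).
The stem 'moon' ([zodu], [zod]) shows [d] unchanged in both environments, so [d] cannot be basic with [t] derived in isolation.
The underlying segment must be /t/; voiceless stops become voiced between vowels, yielding [d] there.

/lit/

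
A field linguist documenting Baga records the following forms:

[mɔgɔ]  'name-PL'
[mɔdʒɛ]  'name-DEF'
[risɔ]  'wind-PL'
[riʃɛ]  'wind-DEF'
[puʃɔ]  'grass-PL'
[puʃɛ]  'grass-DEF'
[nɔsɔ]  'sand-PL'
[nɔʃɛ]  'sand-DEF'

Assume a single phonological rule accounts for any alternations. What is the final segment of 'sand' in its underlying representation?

'sand' shows [s] ~ [ʃ] at the end of the stem ([nɔsɔ] vs [nɔʃɛ]).
Compare 'grass', with invariant [ʃ] in [puʃɔ] and [puʃɛ]: an analysis with underlying /ʃ/ and a rule producing [s] before the PL suffix would wrongly predict alternation here too.
So /s/ is underlying, and a rule of palatalization before a front vowel — /g/ and /s/ become palato-alveolar [dʒ] and [ʃ] before a front vowel — gives [ʃ].

/s/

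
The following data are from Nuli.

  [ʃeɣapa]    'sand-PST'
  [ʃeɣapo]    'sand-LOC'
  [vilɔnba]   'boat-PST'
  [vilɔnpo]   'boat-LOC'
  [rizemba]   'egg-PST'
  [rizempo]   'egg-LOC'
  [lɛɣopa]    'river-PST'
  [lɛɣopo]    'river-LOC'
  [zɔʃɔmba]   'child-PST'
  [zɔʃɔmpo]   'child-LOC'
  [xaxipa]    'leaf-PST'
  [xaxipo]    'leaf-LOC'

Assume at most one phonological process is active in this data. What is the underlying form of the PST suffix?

/-ba/

The PST morpheme has two allomorphs, [-ba] and [-pa].
The LOC suffix, which begins with [p], is invariant after every stem; so [p] is not altered by any rule here.
So the underlying form is /-ba/, and voiced stops become voiceless after a vowel.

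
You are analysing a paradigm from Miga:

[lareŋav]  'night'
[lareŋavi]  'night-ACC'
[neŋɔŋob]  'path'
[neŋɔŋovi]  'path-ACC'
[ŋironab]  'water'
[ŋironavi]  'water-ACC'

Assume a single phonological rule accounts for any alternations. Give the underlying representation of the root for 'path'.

/neŋɔŋob/

The stem for 'path' ends in [b] in [neŋɔŋob] but [v] in [neŋɔŋovi].
But 'night' keeps [v] in both environments ([lareŋav], [lareŋavi]), so there is no rule changing /v/ to [b] in isolation.
So /b/ is underlying, and a rule of intervocalic spirantization — voiced stops become fricatives between vowels — gives [v].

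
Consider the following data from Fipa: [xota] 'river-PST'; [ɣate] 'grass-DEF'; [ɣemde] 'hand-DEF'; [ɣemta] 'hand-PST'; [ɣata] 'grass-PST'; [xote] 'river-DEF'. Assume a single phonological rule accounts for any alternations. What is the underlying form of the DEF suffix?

/-de/

The DEF morpheme has two allomorphs, [-de] and [-te].
The PST suffix, which begins with [t], is invariant after every stem; so [t] is not altered by any rule here.
The DEF suffix is therefore /-de/ underlyingly, with post-vocalic devoicing: voiced stops become voiceless after a vowel.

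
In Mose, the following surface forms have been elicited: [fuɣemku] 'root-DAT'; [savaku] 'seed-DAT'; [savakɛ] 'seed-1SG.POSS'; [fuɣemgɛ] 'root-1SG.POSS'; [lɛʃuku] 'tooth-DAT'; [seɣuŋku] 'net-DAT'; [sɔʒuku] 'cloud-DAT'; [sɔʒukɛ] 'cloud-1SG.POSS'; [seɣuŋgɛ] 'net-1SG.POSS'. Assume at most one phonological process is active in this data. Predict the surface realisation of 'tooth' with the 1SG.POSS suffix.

The 1SG.POSS suffix surfaces as [-gɛ] and [-kɛ], depending on the final segment of the stem.
By contrast the DAT suffix keeps its initial [k] throughout — that segment must be underlying.
The 1SG.POSS suffix is therefore /-gɛ/ underlyingly, with post-vocalic devoicing: voiced stops become voiceless after a vowel.
After 'tooth', which ends in a vowel, the suffix surfaces as [-kɛ], giving [lɛʃukɛ].

[lɛʃukɛ]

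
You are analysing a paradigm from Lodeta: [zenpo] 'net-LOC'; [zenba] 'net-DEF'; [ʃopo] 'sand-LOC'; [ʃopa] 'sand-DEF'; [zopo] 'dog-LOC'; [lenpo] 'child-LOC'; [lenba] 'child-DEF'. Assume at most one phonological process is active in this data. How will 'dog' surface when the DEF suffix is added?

The DEF suffix surfaces as [-ba] and [-pa], depending on the final segment of the stem.
By contrast the LOC suffix keeps its initial [p] throughout — that segment must be underlying.
The DEF suffix is therefore /-ba/ underlyingly, with post-vocalic devoicing: voiced stops become voiceless after a vowel.
After 'dog', which ends in a vowel, the suffix surfaces as [-pa], giving [zopa].

[zopa]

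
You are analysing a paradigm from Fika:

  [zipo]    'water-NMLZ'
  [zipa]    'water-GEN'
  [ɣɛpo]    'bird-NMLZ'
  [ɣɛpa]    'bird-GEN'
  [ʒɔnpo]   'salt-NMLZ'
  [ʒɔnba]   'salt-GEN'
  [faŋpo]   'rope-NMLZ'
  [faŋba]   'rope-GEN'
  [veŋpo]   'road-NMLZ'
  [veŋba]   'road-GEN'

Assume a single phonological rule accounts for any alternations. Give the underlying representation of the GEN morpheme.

/-ba/

The GEN suffix surfaces as [-ba] and [-pa], depending on the final segment of the stem.
By contrast the NMLZ suffix keeps its initial [p] throughout — that segment must be underlying.
The GEN suffix is therefore /-ba/ underlyingly, with post-vocalic devoicing: voiced stops become voiceless after a vowel.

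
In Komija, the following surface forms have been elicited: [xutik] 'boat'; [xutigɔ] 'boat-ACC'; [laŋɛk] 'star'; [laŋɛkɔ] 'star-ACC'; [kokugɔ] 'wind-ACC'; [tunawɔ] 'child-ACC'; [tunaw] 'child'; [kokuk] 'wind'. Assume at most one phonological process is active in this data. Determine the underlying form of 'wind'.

/kokug/

The root 'wind' surfaces as [kokuk] and [kokugɔ], with a stem-final [k] ~ [g] alternation.
Compare 'star', with invariant [k] in [laŋɛk] and [laŋɛkɔ]: an analysis with underlying /k/ and a rule producing [g] before the ACC suffix would wrongly predict alternation here too.
The alternation reflects word-final obstruent devoicing: voiced obstruents become voiceless word-finally. /g/ is underlying.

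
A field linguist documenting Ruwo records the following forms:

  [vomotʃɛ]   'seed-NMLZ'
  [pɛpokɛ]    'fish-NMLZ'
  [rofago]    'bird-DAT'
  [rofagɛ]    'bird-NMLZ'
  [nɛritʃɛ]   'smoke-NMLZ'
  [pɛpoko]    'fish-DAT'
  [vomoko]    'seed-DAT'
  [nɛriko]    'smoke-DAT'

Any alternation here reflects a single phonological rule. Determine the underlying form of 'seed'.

/vomotʃ/

The stem for 'seed' ends in [k] in [vomoko] but [tʃ] in [vomotʃɛ].
But 'fish' keeps [k] in both environments ([pɛpoko], [pɛpokɛ]), so there is no rule changing /k/ to [tʃ] before the NMLZ suffix.
The alternation reflects depalatalization: palato-alveolar /tʃ/ becomes [k] when no front vowel follows. /tʃ/ is underlying.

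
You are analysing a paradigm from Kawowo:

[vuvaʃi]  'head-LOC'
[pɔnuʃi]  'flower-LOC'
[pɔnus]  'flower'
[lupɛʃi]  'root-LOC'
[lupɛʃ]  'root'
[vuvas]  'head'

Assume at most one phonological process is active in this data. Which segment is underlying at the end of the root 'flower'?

The root 'flower' surfaces as [pɔnus] and [pɔnuʃi], with a stem-final [s] ~ [ʃ] alternation.
If /ʃ/ were underlying and a rule turned it into [s] in isolation, 'root' would also alternate; but it has [ʃ] in both [lupɛʃ] and [lupɛʃi].
Therefore /s/ is basic and [ʃ] is derived by palatalization before a front vowel (/s/ becomes palato-alveolar [ʃ] before a front vowel).

/s/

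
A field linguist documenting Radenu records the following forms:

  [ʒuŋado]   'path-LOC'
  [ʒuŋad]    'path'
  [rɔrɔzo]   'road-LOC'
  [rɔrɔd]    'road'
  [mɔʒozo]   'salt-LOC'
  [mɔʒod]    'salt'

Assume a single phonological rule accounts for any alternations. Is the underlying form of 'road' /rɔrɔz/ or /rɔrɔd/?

In [rɔrɔzo] and [rɔrɔd] the final segment of 'road' alternates: [z] ~ [d].
If /d/ were underlying and a rule turned it into [z] before the LOC suffix, 'path' would also alternate; but it has [d] in both [ʒuŋado] and [ʒuŋad].
The alternation reflects word-final hardening: voiced fricatives become stops word-finally. /z/ is underlying.

/rɔrɔz/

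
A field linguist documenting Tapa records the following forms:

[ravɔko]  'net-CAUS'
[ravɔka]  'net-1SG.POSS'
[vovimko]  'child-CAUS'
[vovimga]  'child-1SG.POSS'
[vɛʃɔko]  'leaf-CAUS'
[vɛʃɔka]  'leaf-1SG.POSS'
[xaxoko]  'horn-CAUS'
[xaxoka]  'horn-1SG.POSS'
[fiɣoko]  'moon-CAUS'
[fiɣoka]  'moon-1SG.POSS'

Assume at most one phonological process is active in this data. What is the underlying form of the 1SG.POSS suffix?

The 1SG.POSS suffix surfaces as [-ga] and [-ka], depending on the final segment of the stem.
By contrast the CAUS suffix keeps its initial [k] throughout — that segment must be underlying.
The 1SG.POSS suffix is therefore /-ga/ underlyingly, with post-vocalic devoicing: voiced stops become voiceless after a vowel.

/-ga/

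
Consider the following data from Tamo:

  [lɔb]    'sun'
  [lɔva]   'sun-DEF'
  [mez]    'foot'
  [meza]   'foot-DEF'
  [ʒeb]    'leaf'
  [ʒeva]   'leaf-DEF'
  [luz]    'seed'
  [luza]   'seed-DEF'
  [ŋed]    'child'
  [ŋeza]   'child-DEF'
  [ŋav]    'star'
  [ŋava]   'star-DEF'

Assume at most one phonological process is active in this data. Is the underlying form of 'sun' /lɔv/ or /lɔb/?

'sun' shows [b] ~ [v] at the end of the stem ([lɔb] vs [lɔva]).
If /v/ were underlying and a rule turned it into [b] in isolation, 'star' would also alternate; but it has [v] in both [ŋav] and [ŋava].
The underlying segment must be /b/; voiced stops become fricatives between vowels, yielding [v] there.

/lɔb/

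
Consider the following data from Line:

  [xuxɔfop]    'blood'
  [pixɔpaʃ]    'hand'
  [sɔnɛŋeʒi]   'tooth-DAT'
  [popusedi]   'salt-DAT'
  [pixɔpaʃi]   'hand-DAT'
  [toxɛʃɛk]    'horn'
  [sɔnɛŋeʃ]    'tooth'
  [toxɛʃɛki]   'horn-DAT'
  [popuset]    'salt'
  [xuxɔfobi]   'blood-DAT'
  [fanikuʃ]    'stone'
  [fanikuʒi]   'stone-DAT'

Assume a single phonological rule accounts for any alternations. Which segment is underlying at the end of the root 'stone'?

/ʒ/

The root 'stone' surfaces as [fanikuʒi] and [fanikuʃ], with a stem-final [ʒ] ~ [ʃ] alternation.
The stem 'hand' ([pixɔpaʃi], [pixɔpaʃ]) shows [ʃ] unchanged in both environments, so [ʃ] cannot be basic with [ʒ] derived before the DAT suffix.
The alternation reflects word-final obstruent devoicing: voiced obstruents become voiceless word-finally. /ʒ/ is underlying.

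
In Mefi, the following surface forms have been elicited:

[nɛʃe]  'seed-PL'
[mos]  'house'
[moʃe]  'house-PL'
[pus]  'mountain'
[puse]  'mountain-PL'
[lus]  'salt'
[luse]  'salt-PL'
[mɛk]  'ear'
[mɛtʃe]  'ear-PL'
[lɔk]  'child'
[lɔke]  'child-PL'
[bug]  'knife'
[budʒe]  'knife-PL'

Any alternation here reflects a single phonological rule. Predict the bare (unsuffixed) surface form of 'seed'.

The root 'house' surfaces as [mos] and [moʃe], with a stem-final [s] ~ [ʃ] alternation.
Compare 'salt', with invariant [s] in [lus] and [luse]: an analysis with underlying /s/ and a rule producing [ʃ] before the PL suffix would wrongly predict alternation here too.
The alternation reflects depalatalization: palato-alveolar /tʃ/, /dʒ/ and /ʃ/ become [k], [g] and [s] when no front vowel follows. /ʃ/ is underlying.
The one attested form of 'seed', [nɛʃe], shows underlying /nɛʃ/. Applying the same rule when no front vowel follows gives [nɛs].

[nɛs]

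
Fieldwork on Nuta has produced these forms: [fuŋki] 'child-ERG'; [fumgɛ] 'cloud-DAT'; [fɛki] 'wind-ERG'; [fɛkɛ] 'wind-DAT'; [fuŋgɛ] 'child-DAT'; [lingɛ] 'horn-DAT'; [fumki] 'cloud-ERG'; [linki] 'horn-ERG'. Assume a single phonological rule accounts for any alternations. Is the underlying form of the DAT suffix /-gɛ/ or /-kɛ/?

The DAT suffix surfaces as [-gɛ] and [-kɛ], depending on the final segment of the stem.
By contrast the ERG suffix keeps its initial [k] throughout — that segment must be underlying.
So the underlying form is /-gɛ/, and voiced stops become voiceless after a vowel.

/-gɛ/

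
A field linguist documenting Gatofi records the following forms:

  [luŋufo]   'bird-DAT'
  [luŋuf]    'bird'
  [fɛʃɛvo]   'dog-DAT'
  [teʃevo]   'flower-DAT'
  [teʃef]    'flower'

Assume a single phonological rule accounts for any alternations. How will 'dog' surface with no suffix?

In [teʃevo] and [teʃef] the final segment of 'flower' alternates: [v] ~ [f].
Compare 'bird', with invariant [f] in [luŋufo] and [luŋuf]: an analysis with underlying /f/ and a rule producing [v] before the DAT suffix would wrongly predict alternation here too.
Therefore /v/ is basic and [f] is derived by word-final obstruent devoicing (voiced obstruents become voiceless word-finally).
The one attested form of 'dog', [fɛʃɛvo], shows underlying /fɛʃɛv/. Applying the same rule word-finally gives [fɛʃɛf].

[fɛʃɛf]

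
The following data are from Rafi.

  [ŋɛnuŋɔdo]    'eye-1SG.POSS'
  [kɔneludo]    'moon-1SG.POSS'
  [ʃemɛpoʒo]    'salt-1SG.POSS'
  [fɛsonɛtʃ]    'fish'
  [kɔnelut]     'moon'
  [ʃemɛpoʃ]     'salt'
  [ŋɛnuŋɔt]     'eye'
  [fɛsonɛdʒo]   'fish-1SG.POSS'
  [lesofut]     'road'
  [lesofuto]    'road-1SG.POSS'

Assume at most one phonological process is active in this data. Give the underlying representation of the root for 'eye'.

/ŋɛnuŋɔd/

In [ŋɛnuŋɔdo] and [ŋɛnuŋɔt] the final segment of 'eye' alternates: [d] ~ [t].
If /t/ were underlying and a rule turned it into [d] before the 1SG.POSS suffix, 'road' would also alternate; but it has [t] in both [lesofuto] and [lesofut].
So /d/ is underlying, and a rule of word-final obstruent devoicing — voiced obstruents become voiceless word-finally — gives [t].
Hence 'eye' is /ŋɛnuŋɔd/ underlyingly.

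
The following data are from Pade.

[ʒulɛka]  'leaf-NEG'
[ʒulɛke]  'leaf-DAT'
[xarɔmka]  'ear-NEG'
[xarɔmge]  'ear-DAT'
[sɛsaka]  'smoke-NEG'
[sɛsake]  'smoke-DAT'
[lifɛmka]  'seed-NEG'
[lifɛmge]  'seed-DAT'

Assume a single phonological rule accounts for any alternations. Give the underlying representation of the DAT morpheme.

/-ge/

The DAT suffix surfaces as [-ge] and [-ke], depending on the final segment of the stem.
By contrast the NEG suffix keeps its initial [k] throughout — that segment must be underlying.
The DAT suffix is therefore /-ge/ underlyingly, with post-vocalic devoicing: voiced stops become voiceless after a vowel.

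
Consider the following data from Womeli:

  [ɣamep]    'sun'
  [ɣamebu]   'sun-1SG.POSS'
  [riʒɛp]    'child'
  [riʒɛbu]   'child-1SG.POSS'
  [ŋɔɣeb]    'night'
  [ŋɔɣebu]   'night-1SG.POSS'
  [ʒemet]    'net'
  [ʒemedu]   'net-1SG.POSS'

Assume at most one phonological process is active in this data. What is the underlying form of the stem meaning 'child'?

In [riʒɛp] and [riʒɛbu] the final segment of 'child' alternates: [p] ~ [b].
But 'night' keeps [b] in both environments ([ŋɔɣeb], [ŋɔɣebu]), so there is no rule changing /b/ to [p] in isolation.
The alternation reflects intervocalic voicing: voiceless stops become voiced between vowels. /p/ is underlying.

/riʒɛp/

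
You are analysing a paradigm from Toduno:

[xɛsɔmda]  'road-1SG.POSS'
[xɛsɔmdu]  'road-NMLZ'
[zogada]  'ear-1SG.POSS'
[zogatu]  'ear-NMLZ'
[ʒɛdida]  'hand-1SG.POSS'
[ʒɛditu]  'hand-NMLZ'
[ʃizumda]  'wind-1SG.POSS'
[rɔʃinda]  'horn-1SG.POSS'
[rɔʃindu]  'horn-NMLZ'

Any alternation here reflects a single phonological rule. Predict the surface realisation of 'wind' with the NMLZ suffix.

The NMLZ suffix surfaces as [-du] and [-tu], depending on the final segment of the stem.
The 1SG.POSS suffix, which begins with [d], is invariant after every stem; so [d] is not altered by any rule here.
The NMLZ suffix is therefore /-tu/ underlyingly, with post-nasal voicing: voiceless stops become voiced after a nasal.
After 'wind', which ends in a nasal, the suffix surfaces as [-du], giving [ʃizumdu].

[ʃizumdu]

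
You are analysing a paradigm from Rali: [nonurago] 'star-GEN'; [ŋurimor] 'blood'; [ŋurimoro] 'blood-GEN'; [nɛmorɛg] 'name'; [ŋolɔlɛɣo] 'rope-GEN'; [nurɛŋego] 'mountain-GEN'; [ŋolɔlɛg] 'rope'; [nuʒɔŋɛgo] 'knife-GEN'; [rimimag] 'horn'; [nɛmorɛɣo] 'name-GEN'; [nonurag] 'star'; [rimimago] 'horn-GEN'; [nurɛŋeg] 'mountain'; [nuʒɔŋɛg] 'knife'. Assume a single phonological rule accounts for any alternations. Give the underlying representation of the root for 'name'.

In [nɛmorɛg] and [nɛmorɛɣo] the final segment of 'name' alternates: [g] ~ [ɣ].
But 'horn' keeps [g] in both environments ([rimimag], [rimimago]), so there is no rule changing /g/ to [ɣ] before the GEN suffix.
The alternation reflects word-final hardening: voiced fricatives become stops word-finally. /ɣ/ is underlying.
So 'name' = /nɛmorɛɣ/.

/nɛmorɛɣ/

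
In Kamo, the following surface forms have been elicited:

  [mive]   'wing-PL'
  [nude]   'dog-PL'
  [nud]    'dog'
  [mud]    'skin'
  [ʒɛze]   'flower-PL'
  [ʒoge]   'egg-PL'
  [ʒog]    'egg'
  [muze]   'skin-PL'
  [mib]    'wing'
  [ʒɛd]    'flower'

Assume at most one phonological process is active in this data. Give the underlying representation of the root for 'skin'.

/muz/

In [muze] and [mud] the final segment of 'skin' alternates: [z] ~ [d].
But 'dog' keeps [d] in both environments ([nude], [nud]), so there is no rule changing /d/ to [z] before the PL suffix.
The alternation reflects word-final hardening: voiced fricatives become stops word-finally. /z/ is underlying.
The underlying form of 'skin' is therefore /muz/.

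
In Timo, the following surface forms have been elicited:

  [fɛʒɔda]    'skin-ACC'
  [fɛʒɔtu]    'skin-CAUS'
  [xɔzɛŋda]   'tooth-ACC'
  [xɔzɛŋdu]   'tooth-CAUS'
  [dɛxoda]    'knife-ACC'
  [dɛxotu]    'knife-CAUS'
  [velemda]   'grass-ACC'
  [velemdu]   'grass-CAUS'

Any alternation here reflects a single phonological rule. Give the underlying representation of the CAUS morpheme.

The CAUS morpheme has two allomorphs, [-du] and [-tu].
The ACC suffix, which begins with [d], is invariant after every stem; so [d] is not altered by any rule here.
The CAUS suffix is therefore /-tu/ underlyingly, with post-nasal voicing: voiceless stops become voiced after a nasal.

/-tu/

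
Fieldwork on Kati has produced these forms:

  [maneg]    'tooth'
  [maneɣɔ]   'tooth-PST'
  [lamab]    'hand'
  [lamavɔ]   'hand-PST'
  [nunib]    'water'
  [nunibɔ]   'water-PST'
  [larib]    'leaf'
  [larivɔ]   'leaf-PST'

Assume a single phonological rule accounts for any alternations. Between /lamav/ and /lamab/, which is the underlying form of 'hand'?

The root 'hand' surfaces as [lamab] and [lamavɔ], with a stem-final [b] ~ [v] alternation.
Compare 'water', with invariant [b] in [nunib] and [nunibɔ]: an analysis with underlying /b/ and a rule producing [v] before the PST suffix would wrongly predict alternation here too.
So /v/ is underlying, and a rule of word-final hardening — voiced fricatives become stops word-finally — gives [b].

/lamav/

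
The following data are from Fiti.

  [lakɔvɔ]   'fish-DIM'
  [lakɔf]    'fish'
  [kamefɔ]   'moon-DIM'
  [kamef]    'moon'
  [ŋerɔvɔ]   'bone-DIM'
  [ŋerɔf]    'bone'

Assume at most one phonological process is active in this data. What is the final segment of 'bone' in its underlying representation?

The root 'bone' surfaces as [ŋerɔvɔ] and [ŋerɔf], with a stem-final [v] ~ [f] alternation.
The stem 'moon' ([kamefɔ], [kamef]) shows [f] unchanged in both environments, so [f] cannot be basic with [v] derived before the DIM suffix.
Therefore /v/ is basic and [f] is derived by word-final obstruent devoicing (voiced obstruents become voiceless word-finally).

/v/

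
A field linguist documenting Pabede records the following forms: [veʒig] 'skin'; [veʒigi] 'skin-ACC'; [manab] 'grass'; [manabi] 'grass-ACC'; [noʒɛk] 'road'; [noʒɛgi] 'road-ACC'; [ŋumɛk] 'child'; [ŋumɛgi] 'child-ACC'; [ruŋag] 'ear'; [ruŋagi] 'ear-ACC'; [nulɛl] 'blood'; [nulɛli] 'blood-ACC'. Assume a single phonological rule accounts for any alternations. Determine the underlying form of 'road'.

The root 'road' surfaces as [noʒɛk] and [noʒɛgi], with a stem-final [k] ~ [g] alternation.
If /g/ were underlying and a rule turned it into [k] in isolation, 'skin' would also alternate; but it has [g] in both [veʒig] and [veʒigi].
The underlying segment must be /k/; voiceless stops become voiced between vowels, yielding [g] there.
Hence 'road' is /noʒɛk/ underlyingly.

/noʒɛk/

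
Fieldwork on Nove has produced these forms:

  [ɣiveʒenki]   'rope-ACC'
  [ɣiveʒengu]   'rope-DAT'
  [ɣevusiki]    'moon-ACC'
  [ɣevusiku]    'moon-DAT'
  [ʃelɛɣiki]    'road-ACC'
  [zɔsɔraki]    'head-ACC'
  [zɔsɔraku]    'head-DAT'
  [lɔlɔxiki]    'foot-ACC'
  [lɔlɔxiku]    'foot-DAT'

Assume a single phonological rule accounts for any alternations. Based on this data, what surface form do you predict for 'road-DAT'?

The DAT morpheme has two allomorphs, [-gu] and [-ku].
By contrast the ACC suffix keeps its initial [k] throughout — that segment must be underlying.
So the underlying form is /-gu/, and voiced stops become voiceless after a vowel.
After 'road', which ends in a vowel, the suffix surfaces as [-ku], giving [ʃelɛɣiku].

[ʃelɛɣiku]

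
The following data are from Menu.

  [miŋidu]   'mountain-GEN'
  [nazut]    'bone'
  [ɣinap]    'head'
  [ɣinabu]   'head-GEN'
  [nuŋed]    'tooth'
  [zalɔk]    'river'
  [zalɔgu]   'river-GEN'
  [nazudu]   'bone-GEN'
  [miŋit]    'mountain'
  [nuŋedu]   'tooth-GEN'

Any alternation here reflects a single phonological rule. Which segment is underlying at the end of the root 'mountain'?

The stem for 'mountain' ends in [t] in [miŋit] but [d] in [miŋidu].
The stem 'tooth' ([nuŋed], [nuŋedu]) shows [d] unchanged in both environments, so [d] cannot be basic with [t] derived in isolation.
The alternation reflects intervocalic voicing: voiceless stops become voiced between vowels. /t/ is underlying.

/t/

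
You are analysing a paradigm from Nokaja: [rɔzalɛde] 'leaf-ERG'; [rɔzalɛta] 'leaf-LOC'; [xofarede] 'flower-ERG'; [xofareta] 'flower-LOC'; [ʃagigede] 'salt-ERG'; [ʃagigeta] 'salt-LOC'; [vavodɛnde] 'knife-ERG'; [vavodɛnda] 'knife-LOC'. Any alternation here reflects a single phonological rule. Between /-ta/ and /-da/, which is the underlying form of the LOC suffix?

/-ta/

The LOC morpheme has two allomorphs, [-da] and [-ta].
By contrast the ERG suffix keeps its initial [d] throughout — that segment must be underlying.
The LOC suffix is therefore /-ta/ underlyingly, with post-nasal voicing: voiceless stops become voiced after a nasal.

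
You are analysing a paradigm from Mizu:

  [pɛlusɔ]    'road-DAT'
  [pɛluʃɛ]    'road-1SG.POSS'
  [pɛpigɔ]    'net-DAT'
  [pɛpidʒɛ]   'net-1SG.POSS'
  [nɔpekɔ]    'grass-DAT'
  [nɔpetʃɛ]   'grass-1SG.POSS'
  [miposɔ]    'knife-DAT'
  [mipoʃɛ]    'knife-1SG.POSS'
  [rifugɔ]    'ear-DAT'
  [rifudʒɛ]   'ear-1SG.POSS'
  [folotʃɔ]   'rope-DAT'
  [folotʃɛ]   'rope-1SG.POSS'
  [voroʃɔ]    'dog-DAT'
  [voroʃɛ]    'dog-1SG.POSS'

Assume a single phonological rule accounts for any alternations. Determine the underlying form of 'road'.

'road' shows [s] ~ [ʃ] at the end of the stem ([pɛlusɔ] vs [pɛluʃɛ]).
If /ʃ/ were underlying and a rule turned it into [s] before the DAT suffix, 'dog' would also alternate; but it has [ʃ] in both [voroʃɔ] and [voroʃɛ].
Therefore /s/ is basic and [ʃ] is derived by palatalization before a front vowel (/k/, /g/ and /s/ become palato-alveolar [tʃ], [dʒ] and [ʃ] before a front vowel).

/pɛlus/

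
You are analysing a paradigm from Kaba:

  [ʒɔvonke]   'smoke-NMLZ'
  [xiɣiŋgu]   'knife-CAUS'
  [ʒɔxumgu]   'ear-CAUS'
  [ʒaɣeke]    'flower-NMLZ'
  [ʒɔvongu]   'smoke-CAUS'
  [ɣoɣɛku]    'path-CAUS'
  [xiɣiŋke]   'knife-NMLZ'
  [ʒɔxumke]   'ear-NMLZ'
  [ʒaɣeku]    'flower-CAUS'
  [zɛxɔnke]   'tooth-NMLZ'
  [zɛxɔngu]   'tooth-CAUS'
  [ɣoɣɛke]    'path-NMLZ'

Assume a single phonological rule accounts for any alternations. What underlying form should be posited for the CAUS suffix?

The CAUS suffix surfaces as [-gu] and [-ku], depending on the final segment of the stem.
The NMLZ suffix, which begins with [k], is invariant after every stem; so [k] is not altered by any rule here.
The CAUS suffix is therefore /-gu/ underlyingly, with post-vocalic devoicing: voiced stops become voiceless after a vowel.

/-gu/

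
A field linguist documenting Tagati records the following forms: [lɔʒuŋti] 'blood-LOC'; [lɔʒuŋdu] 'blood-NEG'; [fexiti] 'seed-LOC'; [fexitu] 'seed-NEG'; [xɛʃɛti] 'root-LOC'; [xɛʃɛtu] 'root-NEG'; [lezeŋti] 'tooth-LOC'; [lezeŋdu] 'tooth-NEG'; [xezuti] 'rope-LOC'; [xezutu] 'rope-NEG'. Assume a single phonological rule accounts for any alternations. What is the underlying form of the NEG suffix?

The NEG suffix surfaces as [-du] and [-tu], depending on the final segment of the stem.
By contrast the LOC suffix keeps its initial [t] throughout — that segment must be underlying.
So the underlying form is /-du/, and voiced stops become voiceless after a vowel.

/-du/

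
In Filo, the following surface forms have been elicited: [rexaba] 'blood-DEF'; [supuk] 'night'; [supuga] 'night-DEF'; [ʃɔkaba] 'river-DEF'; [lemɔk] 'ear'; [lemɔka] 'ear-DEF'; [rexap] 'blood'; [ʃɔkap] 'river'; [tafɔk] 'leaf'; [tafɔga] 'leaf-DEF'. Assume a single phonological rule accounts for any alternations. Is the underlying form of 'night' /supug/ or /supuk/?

'night' shows [k] ~ [g] at the end of the stem ([supuk] vs [supuga]).
But 'ear' keeps [k] in both environments ([lemɔk], [lemɔka]), so there is no rule changing /k/ to [g] before the DEF suffix.
The alternation reflects word-final obstruent devoicing: voiced obstruents become voiceless word-finally. /g/ is underlying.

/supug/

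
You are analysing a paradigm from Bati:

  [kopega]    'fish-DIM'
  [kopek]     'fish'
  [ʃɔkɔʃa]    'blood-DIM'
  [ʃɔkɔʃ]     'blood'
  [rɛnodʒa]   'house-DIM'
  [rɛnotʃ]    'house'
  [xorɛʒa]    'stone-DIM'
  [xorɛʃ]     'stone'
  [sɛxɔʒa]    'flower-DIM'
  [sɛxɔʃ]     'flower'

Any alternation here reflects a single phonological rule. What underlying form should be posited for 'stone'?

In [xorɛʒa] and [xorɛʃ] the final segment of 'stone' alternates: [ʒ] ~ [ʃ].
The stem 'blood' ([ʃɔkɔʃa], [ʃɔkɔʃ]) shows [ʃ] unchanged in both environments, so [ʃ] cannot be basic with [ʒ] derived before the DIM suffix.
The underlying segment must be /ʒ/; voiced obstruents become voiceless word-finally, yielding [ʃ] there.
Hence 'stone' is /xorɛʒ/ underlyingly.

/xorɛʒ/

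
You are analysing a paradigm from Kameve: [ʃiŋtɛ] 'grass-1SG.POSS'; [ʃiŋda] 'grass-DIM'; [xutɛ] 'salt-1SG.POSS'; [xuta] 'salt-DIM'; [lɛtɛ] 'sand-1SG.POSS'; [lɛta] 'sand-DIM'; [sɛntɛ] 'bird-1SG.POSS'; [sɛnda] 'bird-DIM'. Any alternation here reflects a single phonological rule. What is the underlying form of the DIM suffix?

/-da/

The DIM morpheme has two allomorphs, [-da] and [-ta].
By contrast the 1SG.POSS suffix keeps its initial [t] throughout — that segment must be underlying.
So the underlying form is /-da/, and voiced stops become voiceless after a vowel.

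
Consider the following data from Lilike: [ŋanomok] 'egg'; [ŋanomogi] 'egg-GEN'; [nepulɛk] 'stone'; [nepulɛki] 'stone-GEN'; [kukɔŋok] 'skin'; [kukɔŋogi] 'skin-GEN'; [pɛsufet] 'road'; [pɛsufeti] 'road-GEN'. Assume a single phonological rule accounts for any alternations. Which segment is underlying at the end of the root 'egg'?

/g/

The root 'egg' surfaces as [ŋanomok] and [ŋanomogi], with a stem-final [k] ~ [g] alternation.
But 'stone' keeps [k] in both environments ([nepulɛk], [nepulɛki]), so there is no rule changing /k/ to [g] before the GEN suffix.
So /g/ is underlying, and a rule of word-final obstruent devoicing — voiced obstruents become voiceless word-finally — gives [k].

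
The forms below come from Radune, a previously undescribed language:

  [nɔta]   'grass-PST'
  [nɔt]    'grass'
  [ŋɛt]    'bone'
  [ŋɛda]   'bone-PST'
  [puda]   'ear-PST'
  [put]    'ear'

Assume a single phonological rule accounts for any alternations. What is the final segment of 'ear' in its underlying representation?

/d/

In [puda] and [put] the final segment of 'ear' alternates: [d] ~ [t].
The stem 'grass' ([nɔta], [nɔt]) shows [t] unchanged in both environments, so [t] cannot be basic with [d] derived before the PST suffix.
The alternation reflects word-final obstruent devoicing: voiced obstruents become voiceless word-finally. /d/ is underlying.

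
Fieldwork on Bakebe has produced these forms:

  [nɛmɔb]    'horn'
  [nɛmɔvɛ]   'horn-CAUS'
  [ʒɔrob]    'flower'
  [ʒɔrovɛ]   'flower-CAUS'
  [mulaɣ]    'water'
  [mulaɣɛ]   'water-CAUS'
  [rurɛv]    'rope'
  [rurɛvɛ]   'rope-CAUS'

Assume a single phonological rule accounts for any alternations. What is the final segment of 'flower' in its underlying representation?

In [ʒɔrob] and [ʒɔrovɛ] the final segment of 'flower' alternates: [b] ~ [v].
The stem 'rope' ([rurɛv], [rurɛvɛ]) shows [v] unchanged in both environments, so [v] cannot be basic with [b] derived in isolation.
The underlying segment must be /b/; voiced stops become fricatives between vowels, yielding [v] there.

/b/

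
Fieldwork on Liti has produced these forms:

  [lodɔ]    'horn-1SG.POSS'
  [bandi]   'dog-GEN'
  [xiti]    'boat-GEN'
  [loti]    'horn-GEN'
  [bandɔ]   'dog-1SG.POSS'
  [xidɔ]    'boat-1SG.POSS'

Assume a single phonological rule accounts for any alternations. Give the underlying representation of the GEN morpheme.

/-ti/

The GEN suffix surfaces as [-di] and [-ti], depending on the final segment of the stem.
The 1SG.POSS suffix, which begins with [d], is invariant after every stem; so [d] is not altered by any rule here.
So the underlying form is /-ti/, and voiceless stops become voiced after a nasal.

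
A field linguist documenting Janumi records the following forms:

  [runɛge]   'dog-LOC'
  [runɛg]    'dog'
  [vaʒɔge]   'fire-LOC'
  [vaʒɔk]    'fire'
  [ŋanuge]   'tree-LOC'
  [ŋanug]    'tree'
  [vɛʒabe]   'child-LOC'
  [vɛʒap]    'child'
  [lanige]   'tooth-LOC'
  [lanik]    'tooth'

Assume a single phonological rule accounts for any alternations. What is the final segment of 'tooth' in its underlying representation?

'tooth' shows [g] ~ [k] at the end of the stem ([lanige] vs [lanik]).
If /g/ were underlying and a rule turned it into [k] in isolation, 'dog' would also alternate; but it has [g] in both [runɛge] and [runɛg].
The alternation reflects intervocalic voicing: voiceless stops become voiced between vowels. /k/ is underlying.

/k/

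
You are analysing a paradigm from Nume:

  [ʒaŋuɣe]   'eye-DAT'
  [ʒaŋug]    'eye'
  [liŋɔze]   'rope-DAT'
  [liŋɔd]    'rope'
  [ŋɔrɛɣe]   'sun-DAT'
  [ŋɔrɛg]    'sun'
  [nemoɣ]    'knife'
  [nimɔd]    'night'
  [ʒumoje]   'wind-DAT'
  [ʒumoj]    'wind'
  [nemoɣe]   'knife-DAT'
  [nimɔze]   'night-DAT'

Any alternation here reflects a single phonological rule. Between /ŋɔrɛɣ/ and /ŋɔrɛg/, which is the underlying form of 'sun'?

The root 'sun' surfaces as [ŋɔrɛɣe] and [ŋɔrɛg], with a stem-final [ɣ] ~ [g] alternation.
Compare 'knife', with invariant [ɣ] in [nemoɣe] and [nemoɣ]: an analysis with underlying /ɣ/ and a rule producing [g] in isolation would wrongly predict alternation here too.
So /g/ is underlying, and a rule of intervocalic spirantization — voiced stops become fricatives between vowels — gives [ɣ].

/ŋɔrɛg/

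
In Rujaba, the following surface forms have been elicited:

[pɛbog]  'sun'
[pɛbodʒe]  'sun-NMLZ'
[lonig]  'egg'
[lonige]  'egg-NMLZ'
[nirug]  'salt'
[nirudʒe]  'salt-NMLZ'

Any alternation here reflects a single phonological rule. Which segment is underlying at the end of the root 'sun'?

/dʒ/

'sun' shows [g] ~ [dʒ] at the end of the stem ([pɛbog] vs [pɛbodʒe]).
Compare 'egg', with invariant [g] in [lonig] and [lonige]: an analysis with underlying /g/ and a rule producing [dʒ] before the NMLZ suffix would wrongly predict alternation here too.
The underlying segment must be /dʒ/; palato-alveolar /dʒ/ becomes [g] when no front vowel follows, yielding [g] there.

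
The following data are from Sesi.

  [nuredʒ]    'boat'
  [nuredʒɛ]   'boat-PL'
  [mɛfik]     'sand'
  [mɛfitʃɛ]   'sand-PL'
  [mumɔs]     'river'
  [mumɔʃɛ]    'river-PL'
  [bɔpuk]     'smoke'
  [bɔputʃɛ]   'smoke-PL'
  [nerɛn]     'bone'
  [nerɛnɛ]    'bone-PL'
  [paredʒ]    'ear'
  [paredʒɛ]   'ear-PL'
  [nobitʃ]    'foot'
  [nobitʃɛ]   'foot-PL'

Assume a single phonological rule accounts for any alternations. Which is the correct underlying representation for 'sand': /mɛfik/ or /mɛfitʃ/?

/mɛfik/

'sand' shows [k] ~ [tʃ] at the end of the stem ([mɛfik] vs [mɛfitʃɛ]).
Compare 'foot', with invariant [tʃ] in [nobitʃ] and [nobitʃɛ]: an analysis with underlying /tʃ/ and a rule producing [k] in isolation would wrongly predict alternation here too.
The underlying segment must be /k/; /k/ and /s/ become palato-alveolar [tʃ] and [ʃ] before a front vowel, yielding [tʃ] there.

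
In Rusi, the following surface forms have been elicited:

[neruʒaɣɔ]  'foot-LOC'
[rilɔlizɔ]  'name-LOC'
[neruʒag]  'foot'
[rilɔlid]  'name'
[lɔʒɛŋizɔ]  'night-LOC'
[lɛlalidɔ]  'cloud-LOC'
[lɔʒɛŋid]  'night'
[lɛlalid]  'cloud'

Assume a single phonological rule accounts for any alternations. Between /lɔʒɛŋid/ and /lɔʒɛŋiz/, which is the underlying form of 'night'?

The root 'night' surfaces as [lɔʒɛŋid] and [lɔʒɛŋizɔ], with a stem-final [d] ~ [z] alternation.
But 'cloud' keeps [d] in both environments ([lɛlalid], [lɛlalidɔ]), so there is no rule changing /d/ to [z] before the LOC suffix.
The alternation reflects word-final hardening: voiced fricatives become stops word-finally. /z/ is underlying.

/lɔʒɛŋiz/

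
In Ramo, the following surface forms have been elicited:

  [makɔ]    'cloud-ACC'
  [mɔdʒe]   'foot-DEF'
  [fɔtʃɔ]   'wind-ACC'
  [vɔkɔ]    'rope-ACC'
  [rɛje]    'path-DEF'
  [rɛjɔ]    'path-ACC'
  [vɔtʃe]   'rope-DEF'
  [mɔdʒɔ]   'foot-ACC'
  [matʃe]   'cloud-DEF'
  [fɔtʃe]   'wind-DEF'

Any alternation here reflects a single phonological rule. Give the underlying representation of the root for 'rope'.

/vɔk/

'rope' shows [tʃ] ~ [k] at the end of the stem ([vɔtʃe] vs [vɔkɔ]).
The stem 'wind' ([fɔtʃe], [fɔtʃɔ]) shows [tʃ] unchanged in both environments, so [tʃ] cannot be basic with [k] derived before the ACC suffix.
Therefore /k/ is basic and [tʃ] is derived by palatalization before a front vowel (/k/ becomes palato-alveolar [tʃ] before a front vowel).
So 'rope' = /vɔk/.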